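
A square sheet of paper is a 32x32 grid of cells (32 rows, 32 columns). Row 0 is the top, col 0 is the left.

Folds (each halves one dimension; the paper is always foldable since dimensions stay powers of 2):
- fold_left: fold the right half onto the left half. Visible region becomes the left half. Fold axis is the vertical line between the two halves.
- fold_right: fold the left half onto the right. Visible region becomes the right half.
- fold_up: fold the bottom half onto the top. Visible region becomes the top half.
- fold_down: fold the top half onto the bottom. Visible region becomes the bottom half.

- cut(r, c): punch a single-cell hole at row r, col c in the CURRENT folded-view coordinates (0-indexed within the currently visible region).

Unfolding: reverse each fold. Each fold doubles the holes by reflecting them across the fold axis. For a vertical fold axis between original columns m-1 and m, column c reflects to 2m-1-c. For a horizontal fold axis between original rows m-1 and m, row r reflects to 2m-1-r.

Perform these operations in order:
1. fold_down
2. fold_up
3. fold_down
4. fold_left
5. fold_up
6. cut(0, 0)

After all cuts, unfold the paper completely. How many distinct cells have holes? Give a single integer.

Op 1 fold_down: fold axis h@16; visible region now rows[16,32) x cols[0,32) = 16x32
Op 2 fold_up: fold axis h@24; visible region now rows[16,24) x cols[0,32) = 8x32
Op 3 fold_down: fold axis h@20; visible region now rows[20,24) x cols[0,32) = 4x32
Op 4 fold_left: fold axis v@16; visible region now rows[20,24) x cols[0,16) = 4x16
Op 5 fold_up: fold axis h@22; visible region now rows[20,22) x cols[0,16) = 2x16
Op 6 cut(0, 0): punch at orig (20,0); cuts so far [(20, 0)]; region rows[20,22) x cols[0,16) = 2x16
Unfold 1 (reflect across h@22): 2 holes -> [(20, 0), (23, 0)]
Unfold 2 (reflect across v@16): 4 holes -> [(20, 0), (20, 31), (23, 0), (23, 31)]
Unfold 3 (reflect across h@20): 8 holes -> [(16, 0), (16, 31), (19, 0), (19, 31), (20, 0), (20, 31), (23, 0), (23, 31)]
Unfold 4 (reflect across h@24): 16 holes -> [(16, 0), (16, 31), (19, 0), (19, 31), (20, 0), (20, 31), (23, 0), (23, 31), (24, 0), (24, 31), (27, 0), (27, 31), (28, 0), (28, 31), (31, 0), (31, 31)]
Unfold 5 (reflect across h@16): 32 holes -> [(0, 0), (0, 31), (3, 0), (3, 31), (4, 0), (4, 31), (7, 0), (7, 31), (8, 0), (8, 31), (11, 0), (11, 31), (12, 0), (12, 31), (15, 0), (15, 31), (16, 0), (16, 31), (19, 0), (19, 31), (20, 0), (20, 31), (23, 0), (23, 31), (24, 0), (24, 31), (27, 0), (27, 31), (28, 0), (28, 31), (31, 0), (31, 31)]

Answer: 32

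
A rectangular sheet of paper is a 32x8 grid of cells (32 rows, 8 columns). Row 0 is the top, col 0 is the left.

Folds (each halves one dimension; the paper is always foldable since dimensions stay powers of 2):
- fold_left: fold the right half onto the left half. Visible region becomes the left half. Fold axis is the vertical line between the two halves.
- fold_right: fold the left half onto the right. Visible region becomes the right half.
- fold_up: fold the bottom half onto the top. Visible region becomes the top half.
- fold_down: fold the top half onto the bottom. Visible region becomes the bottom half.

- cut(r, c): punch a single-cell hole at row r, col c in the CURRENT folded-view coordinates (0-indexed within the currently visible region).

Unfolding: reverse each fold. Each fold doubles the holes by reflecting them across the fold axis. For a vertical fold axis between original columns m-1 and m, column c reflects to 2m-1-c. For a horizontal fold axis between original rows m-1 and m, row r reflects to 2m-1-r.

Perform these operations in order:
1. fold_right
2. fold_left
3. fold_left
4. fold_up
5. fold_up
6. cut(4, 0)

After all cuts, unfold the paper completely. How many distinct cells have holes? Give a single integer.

Answer: 32

Derivation:
Op 1 fold_right: fold axis v@4; visible region now rows[0,32) x cols[4,8) = 32x4
Op 2 fold_left: fold axis v@6; visible region now rows[0,32) x cols[4,6) = 32x2
Op 3 fold_left: fold axis v@5; visible region now rows[0,32) x cols[4,5) = 32x1
Op 4 fold_up: fold axis h@16; visible region now rows[0,16) x cols[4,5) = 16x1
Op 5 fold_up: fold axis h@8; visible region now rows[0,8) x cols[4,5) = 8x1
Op 6 cut(4, 0): punch at orig (4,4); cuts so far [(4, 4)]; region rows[0,8) x cols[4,5) = 8x1
Unfold 1 (reflect across h@8): 2 holes -> [(4, 4), (11, 4)]
Unfold 2 (reflect across h@16): 4 holes -> [(4, 4), (11, 4), (20, 4), (27, 4)]
Unfold 3 (reflect across v@5): 8 holes -> [(4, 4), (4, 5), (11, 4), (11, 5), (20, 4), (20, 5), (27, 4), (27, 5)]
Unfold 4 (reflect across v@6): 16 holes -> [(4, 4), (4, 5), (4, 6), (4, 7), (11, 4), (11, 5), (11, 6), (11, 7), (20, 4), (20, 5), (20, 6), (20, 7), (27, 4), (27, 5), (27, 6), (27, 7)]
Unfold 5 (reflect across v@4): 32 holes -> [(4, 0), (4, 1), (4, 2), (4, 3), (4, 4), (4, 5), (4, 6), (4, 7), (11, 0), (11, 1), (11, 2), (11, 3), (11, 4), (11, 5), (11, 6), (11, 7), (20, 0), (20, 1), (20, 2), (20, 3), (20, 4), (20, 5), (20, 6), (20, 7), (27, 0), (27, 1), (27, 2), (27, 3), (27, 4), (27, 5), (27, 6), (27, 7)]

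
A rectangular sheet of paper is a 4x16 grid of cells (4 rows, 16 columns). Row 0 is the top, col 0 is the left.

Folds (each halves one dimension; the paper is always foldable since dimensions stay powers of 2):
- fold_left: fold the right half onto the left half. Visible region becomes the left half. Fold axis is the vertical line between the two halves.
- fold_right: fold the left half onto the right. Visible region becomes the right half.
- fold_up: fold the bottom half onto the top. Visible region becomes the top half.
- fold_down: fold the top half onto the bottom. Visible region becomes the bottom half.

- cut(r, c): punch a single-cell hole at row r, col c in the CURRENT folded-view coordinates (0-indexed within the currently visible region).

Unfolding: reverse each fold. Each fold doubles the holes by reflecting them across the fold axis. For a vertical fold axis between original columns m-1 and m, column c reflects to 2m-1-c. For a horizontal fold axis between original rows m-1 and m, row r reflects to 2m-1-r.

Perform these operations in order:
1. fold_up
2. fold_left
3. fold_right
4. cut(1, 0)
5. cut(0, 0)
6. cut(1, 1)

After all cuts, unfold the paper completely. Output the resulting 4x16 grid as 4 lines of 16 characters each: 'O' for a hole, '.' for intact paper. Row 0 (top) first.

Answer: ...OO......OO...
..OOOO....OOOO..
..OOOO....OOOO..
...OO......OO...

Derivation:
Op 1 fold_up: fold axis h@2; visible region now rows[0,2) x cols[0,16) = 2x16
Op 2 fold_left: fold axis v@8; visible region now rows[0,2) x cols[0,8) = 2x8
Op 3 fold_right: fold axis v@4; visible region now rows[0,2) x cols[4,8) = 2x4
Op 4 cut(1, 0): punch at orig (1,4); cuts so far [(1, 4)]; region rows[0,2) x cols[4,8) = 2x4
Op 5 cut(0, 0): punch at orig (0,4); cuts so far [(0, 4), (1, 4)]; region rows[0,2) x cols[4,8) = 2x4
Op 6 cut(1, 1): punch at orig (1,5); cuts so far [(0, 4), (1, 4), (1, 5)]; region rows[0,2) x cols[4,8) = 2x4
Unfold 1 (reflect across v@4): 6 holes -> [(0, 3), (0, 4), (1, 2), (1, 3), (1, 4), (1, 5)]
Unfold 2 (reflect across v@8): 12 holes -> [(0, 3), (0, 4), (0, 11), (0, 12), (1, 2), (1, 3), (1, 4), (1, 5), (1, 10), (1, 11), (1, 12), (1, 13)]
Unfold 3 (reflect across h@2): 24 holes -> [(0, 3), (0, 4), (0, 11), (0, 12), (1, 2), (1, 3), (1, 4), (1, 5), (1, 10), (1, 11), (1, 12), (1, 13), (2, 2), (2, 3), (2, 4), (2, 5), (2, 10), (2, 11), (2, 12), (2, 13), (3, 3), (3, 4), (3, 11), (3, 12)]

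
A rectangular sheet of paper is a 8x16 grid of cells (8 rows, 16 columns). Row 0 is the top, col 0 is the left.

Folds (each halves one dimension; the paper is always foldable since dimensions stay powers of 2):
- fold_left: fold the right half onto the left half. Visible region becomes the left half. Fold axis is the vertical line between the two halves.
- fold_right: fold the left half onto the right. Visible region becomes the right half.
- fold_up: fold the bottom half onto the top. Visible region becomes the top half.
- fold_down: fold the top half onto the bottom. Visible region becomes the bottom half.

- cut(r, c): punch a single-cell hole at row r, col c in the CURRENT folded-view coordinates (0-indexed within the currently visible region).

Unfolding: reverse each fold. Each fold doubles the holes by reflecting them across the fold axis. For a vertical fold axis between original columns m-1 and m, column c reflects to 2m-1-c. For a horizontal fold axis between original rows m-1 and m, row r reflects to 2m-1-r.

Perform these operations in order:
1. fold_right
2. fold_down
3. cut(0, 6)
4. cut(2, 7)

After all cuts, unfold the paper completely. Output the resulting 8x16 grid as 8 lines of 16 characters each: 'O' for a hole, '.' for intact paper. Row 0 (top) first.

Answer: ................
O..............O
................
.O............O.
.O............O.
................
O..............O
................

Derivation:
Op 1 fold_right: fold axis v@8; visible region now rows[0,8) x cols[8,16) = 8x8
Op 2 fold_down: fold axis h@4; visible region now rows[4,8) x cols[8,16) = 4x8
Op 3 cut(0, 6): punch at orig (4,14); cuts so far [(4, 14)]; region rows[4,8) x cols[8,16) = 4x8
Op 4 cut(2, 7): punch at orig (6,15); cuts so far [(4, 14), (6, 15)]; region rows[4,8) x cols[8,16) = 4x8
Unfold 1 (reflect across h@4): 4 holes -> [(1, 15), (3, 14), (4, 14), (6, 15)]
Unfold 2 (reflect across v@8): 8 holes -> [(1, 0), (1, 15), (3, 1), (3, 14), (4, 1), (4, 14), (6, 0), (6, 15)]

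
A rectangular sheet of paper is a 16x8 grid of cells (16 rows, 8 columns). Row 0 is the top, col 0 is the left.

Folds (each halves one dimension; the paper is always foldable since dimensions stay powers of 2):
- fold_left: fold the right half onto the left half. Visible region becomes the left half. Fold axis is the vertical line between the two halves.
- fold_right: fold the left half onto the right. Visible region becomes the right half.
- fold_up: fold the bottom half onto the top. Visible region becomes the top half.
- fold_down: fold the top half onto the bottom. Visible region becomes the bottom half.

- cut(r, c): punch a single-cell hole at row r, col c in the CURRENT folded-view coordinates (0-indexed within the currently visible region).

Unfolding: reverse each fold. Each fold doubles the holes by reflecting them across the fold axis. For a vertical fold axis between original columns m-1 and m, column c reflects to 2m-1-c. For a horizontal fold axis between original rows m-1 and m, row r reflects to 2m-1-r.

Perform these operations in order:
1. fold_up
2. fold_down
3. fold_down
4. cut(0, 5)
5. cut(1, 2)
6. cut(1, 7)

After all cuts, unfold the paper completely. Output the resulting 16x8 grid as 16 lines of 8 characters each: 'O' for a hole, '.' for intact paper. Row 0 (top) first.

Answer: ..O....O
.....O..
.....O..
..O....O
..O....O
.....O..
.....O..
..O....O
..O....O
.....O..
.....O..
..O....O
..O....O
.....O..
.....O..
..O....O

Derivation:
Op 1 fold_up: fold axis h@8; visible region now rows[0,8) x cols[0,8) = 8x8
Op 2 fold_down: fold axis h@4; visible region now rows[4,8) x cols[0,8) = 4x8
Op 3 fold_down: fold axis h@6; visible region now rows[6,8) x cols[0,8) = 2x8
Op 4 cut(0, 5): punch at orig (6,5); cuts so far [(6, 5)]; region rows[6,8) x cols[0,8) = 2x8
Op 5 cut(1, 2): punch at orig (7,2); cuts so far [(6, 5), (7, 2)]; region rows[6,8) x cols[0,8) = 2x8
Op 6 cut(1, 7): punch at orig (7,7); cuts so far [(6, 5), (7, 2), (7, 7)]; region rows[6,8) x cols[0,8) = 2x8
Unfold 1 (reflect across h@6): 6 holes -> [(4, 2), (4, 7), (5, 5), (6, 5), (7, 2), (7, 7)]
Unfold 2 (reflect across h@4): 12 holes -> [(0, 2), (0, 7), (1, 5), (2, 5), (3, 2), (3, 7), (4, 2), (4, 7), (5, 5), (6, 5), (7, 2), (7, 7)]
Unfold 3 (reflect across h@8): 24 holes -> [(0, 2), (0, 7), (1, 5), (2, 5), (3, 2), (3, 7), (4, 2), (4, 7), (5, 5), (6, 5), (7, 2), (7, 7), (8, 2), (8, 7), (9, 5), (10, 5), (11, 2), (11, 7), (12, 2), (12, 7), (13, 5), (14, 5), (15, 2), (15, 7)]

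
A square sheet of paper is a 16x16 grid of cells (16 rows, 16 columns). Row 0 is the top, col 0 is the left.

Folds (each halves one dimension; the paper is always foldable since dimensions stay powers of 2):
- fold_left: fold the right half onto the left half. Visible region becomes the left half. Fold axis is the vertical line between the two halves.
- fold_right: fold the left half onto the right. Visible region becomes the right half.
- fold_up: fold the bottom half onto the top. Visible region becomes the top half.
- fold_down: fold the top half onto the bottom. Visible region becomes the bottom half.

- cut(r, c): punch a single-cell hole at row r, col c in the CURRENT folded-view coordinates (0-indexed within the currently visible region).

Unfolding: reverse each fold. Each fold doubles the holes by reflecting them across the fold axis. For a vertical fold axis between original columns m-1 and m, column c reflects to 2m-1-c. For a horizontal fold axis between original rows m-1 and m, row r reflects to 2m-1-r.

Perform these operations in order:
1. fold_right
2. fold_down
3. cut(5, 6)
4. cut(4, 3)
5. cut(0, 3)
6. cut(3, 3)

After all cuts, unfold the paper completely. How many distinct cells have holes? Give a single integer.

Answer: 16

Derivation:
Op 1 fold_right: fold axis v@8; visible region now rows[0,16) x cols[8,16) = 16x8
Op 2 fold_down: fold axis h@8; visible region now rows[8,16) x cols[8,16) = 8x8
Op 3 cut(5, 6): punch at orig (13,14); cuts so far [(13, 14)]; region rows[8,16) x cols[8,16) = 8x8
Op 4 cut(4, 3): punch at orig (12,11); cuts so far [(12, 11), (13, 14)]; region rows[8,16) x cols[8,16) = 8x8
Op 5 cut(0, 3): punch at orig (8,11); cuts so far [(8, 11), (12, 11), (13, 14)]; region rows[8,16) x cols[8,16) = 8x8
Op 6 cut(3, 3): punch at orig (11,11); cuts so far [(8, 11), (11, 11), (12, 11), (13, 14)]; region rows[8,16) x cols[8,16) = 8x8
Unfold 1 (reflect across h@8): 8 holes -> [(2, 14), (3, 11), (4, 11), (7, 11), (8, 11), (11, 11), (12, 11), (13, 14)]
Unfold 2 (reflect across v@8): 16 holes -> [(2, 1), (2, 14), (3, 4), (3, 11), (4, 4), (4, 11), (7, 4), (7, 11), (8, 4), (8, 11), (11, 4), (11, 11), (12, 4), (12, 11), (13, 1), (13, 14)]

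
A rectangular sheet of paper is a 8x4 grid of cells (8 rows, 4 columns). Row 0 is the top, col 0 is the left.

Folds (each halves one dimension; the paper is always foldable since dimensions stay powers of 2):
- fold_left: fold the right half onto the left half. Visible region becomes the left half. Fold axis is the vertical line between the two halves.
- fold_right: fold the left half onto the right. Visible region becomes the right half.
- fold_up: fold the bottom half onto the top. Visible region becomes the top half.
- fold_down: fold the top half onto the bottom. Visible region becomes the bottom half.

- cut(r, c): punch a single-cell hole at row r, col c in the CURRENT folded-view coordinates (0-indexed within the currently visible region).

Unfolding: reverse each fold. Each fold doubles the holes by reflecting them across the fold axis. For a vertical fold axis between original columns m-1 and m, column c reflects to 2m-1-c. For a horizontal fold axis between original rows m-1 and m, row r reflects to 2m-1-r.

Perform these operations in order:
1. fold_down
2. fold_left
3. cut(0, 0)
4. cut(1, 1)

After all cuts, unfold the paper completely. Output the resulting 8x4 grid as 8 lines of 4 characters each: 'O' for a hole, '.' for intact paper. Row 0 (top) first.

Op 1 fold_down: fold axis h@4; visible region now rows[4,8) x cols[0,4) = 4x4
Op 2 fold_left: fold axis v@2; visible region now rows[4,8) x cols[0,2) = 4x2
Op 3 cut(0, 0): punch at orig (4,0); cuts so far [(4, 0)]; region rows[4,8) x cols[0,2) = 4x2
Op 4 cut(1, 1): punch at orig (5,1); cuts so far [(4, 0), (5, 1)]; region rows[4,8) x cols[0,2) = 4x2
Unfold 1 (reflect across v@2): 4 holes -> [(4, 0), (4, 3), (5, 1), (5, 2)]
Unfold 2 (reflect across h@4): 8 holes -> [(2, 1), (2, 2), (3, 0), (3, 3), (4, 0), (4, 3), (5, 1), (5, 2)]

Answer: ....
....
.OO.
O..O
O..O
.OO.
....
....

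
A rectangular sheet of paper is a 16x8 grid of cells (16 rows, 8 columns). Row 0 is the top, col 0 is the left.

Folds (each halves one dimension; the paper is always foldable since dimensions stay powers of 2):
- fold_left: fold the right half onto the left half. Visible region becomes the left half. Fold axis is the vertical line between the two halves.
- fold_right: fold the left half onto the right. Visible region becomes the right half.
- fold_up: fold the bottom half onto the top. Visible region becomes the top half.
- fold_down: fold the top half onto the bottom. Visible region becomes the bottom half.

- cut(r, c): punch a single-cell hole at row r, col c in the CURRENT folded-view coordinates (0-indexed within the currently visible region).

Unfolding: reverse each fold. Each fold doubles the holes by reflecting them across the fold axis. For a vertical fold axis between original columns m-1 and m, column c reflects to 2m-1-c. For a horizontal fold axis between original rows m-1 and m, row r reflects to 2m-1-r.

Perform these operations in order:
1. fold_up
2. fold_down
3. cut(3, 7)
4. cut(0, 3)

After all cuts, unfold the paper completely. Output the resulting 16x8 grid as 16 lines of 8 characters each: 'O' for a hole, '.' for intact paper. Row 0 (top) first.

Answer: .......O
........
........
...O....
...O....
........
........
.......O
.......O
........
........
...O....
...O....
........
........
.......O

Derivation:
Op 1 fold_up: fold axis h@8; visible region now rows[0,8) x cols[0,8) = 8x8
Op 2 fold_down: fold axis h@4; visible region now rows[4,8) x cols[0,8) = 4x8
Op 3 cut(3, 7): punch at orig (7,7); cuts so far [(7, 7)]; region rows[4,8) x cols[0,8) = 4x8
Op 4 cut(0, 3): punch at orig (4,3); cuts so far [(4, 3), (7, 7)]; region rows[4,8) x cols[0,8) = 4x8
Unfold 1 (reflect across h@4): 4 holes -> [(0, 7), (3, 3), (4, 3), (7, 7)]
Unfold 2 (reflect across h@8): 8 holes -> [(0, 7), (3, 3), (4, 3), (7, 7), (8, 7), (11, 3), (12, 3), (15, 7)]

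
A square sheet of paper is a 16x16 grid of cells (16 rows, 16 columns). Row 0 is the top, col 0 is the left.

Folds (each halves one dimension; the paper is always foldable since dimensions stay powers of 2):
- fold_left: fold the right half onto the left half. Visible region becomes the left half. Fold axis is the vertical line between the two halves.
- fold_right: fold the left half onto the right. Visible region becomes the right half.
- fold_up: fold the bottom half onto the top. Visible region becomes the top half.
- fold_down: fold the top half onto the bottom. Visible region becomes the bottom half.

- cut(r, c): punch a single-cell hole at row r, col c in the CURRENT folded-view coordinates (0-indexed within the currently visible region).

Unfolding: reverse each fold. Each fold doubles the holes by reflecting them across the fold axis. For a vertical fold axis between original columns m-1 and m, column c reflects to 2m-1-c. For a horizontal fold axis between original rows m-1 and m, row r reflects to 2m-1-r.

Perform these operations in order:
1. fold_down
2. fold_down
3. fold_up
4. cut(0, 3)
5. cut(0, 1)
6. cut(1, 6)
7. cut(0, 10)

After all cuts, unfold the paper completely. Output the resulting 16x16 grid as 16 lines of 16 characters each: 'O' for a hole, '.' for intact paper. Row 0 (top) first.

Answer: .O.O......O.....
......O.........
......O.........
.O.O......O.....
.O.O......O.....
......O.........
......O.........
.O.O......O.....
.O.O......O.....
......O.........
......O.........
.O.O......O.....
.O.O......O.....
......O.........
......O.........
.O.O......O.....

Derivation:
Op 1 fold_down: fold axis h@8; visible region now rows[8,16) x cols[0,16) = 8x16
Op 2 fold_down: fold axis h@12; visible region now rows[12,16) x cols[0,16) = 4x16
Op 3 fold_up: fold axis h@14; visible region now rows[12,14) x cols[0,16) = 2x16
Op 4 cut(0, 3): punch at orig (12,3); cuts so far [(12, 3)]; region rows[12,14) x cols[0,16) = 2x16
Op 5 cut(0, 1): punch at orig (12,1); cuts so far [(12, 1), (12, 3)]; region rows[12,14) x cols[0,16) = 2x16
Op 6 cut(1, 6): punch at orig (13,6); cuts so far [(12, 1), (12, 3), (13, 6)]; region rows[12,14) x cols[0,16) = 2x16
Op 7 cut(0, 10): punch at orig (12,10); cuts so far [(12, 1), (12, 3), (12, 10), (13, 6)]; region rows[12,14) x cols[0,16) = 2x16
Unfold 1 (reflect across h@14): 8 holes -> [(12, 1), (12, 3), (12, 10), (13, 6), (14, 6), (15, 1), (15, 3), (15, 10)]
Unfold 2 (reflect across h@12): 16 holes -> [(8, 1), (8, 3), (8, 10), (9, 6), (10, 6), (11, 1), (11, 3), (11, 10), (12, 1), (12, 3), (12, 10), (13, 6), (14, 6), (15, 1), (15, 3), (15, 10)]
Unfold 3 (reflect across h@8): 32 holes -> [(0, 1), (0, 3), (0, 10), (1, 6), (2, 6), (3, 1), (3, 3), (3, 10), (4, 1), (4, 3), (4, 10), (5, 6), (6, 6), (7, 1), (7, 3), (7, 10), (8, 1), (8, 3), (8, 10), (9, 6), (10, 6), (11, 1), (11, 3), (11, 10), (12, 1), (12, 3), (12, 10), (13, 6), (14, 6), (15, 1), (15, 3), (15, 10)]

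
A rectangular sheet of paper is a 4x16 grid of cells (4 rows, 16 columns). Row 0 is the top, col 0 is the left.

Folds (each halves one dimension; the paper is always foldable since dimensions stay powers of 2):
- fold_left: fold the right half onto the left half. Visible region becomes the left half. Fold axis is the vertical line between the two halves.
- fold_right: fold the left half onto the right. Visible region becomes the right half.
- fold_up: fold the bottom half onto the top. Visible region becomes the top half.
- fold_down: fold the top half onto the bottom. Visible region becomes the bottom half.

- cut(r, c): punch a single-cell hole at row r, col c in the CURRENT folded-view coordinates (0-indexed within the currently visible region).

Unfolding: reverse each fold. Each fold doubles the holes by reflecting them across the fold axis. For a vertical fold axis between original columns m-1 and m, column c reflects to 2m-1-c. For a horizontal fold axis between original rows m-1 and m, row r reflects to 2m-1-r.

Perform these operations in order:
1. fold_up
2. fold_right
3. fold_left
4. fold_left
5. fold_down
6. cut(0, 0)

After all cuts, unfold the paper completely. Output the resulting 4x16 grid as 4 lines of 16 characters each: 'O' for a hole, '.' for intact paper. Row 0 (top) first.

Answer: O..OO..OO..OO..O
O..OO..OO..OO..O
O..OO..OO..OO..O
O..OO..OO..OO..O

Derivation:
Op 1 fold_up: fold axis h@2; visible region now rows[0,2) x cols[0,16) = 2x16
Op 2 fold_right: fold axis v@8; visible region now rows[0,2) x cols[8,16) = 2x8
Op 3 fold_left: fold axis v@12; visible region now rows[0,2) x cols[8,12) = 2x4
Op 4 fold_left: fold axis v@10; visible region now rows[0,2) x cols[8,10) = 2x2
Op 5 fold_down: fold axis h@1; visible region now rows[1,2) x cols[8,10) = 1x2
Op 6 cut(0, 0): punch at orig (1,8); cuts so far [(1, 8)]; region rows[1,2) x cols[8,10) = 1x2
Unfold 1 (reflect across h@1): 2 holes -> [(0, 8), (1, 8)]
Unfold 2 (reflect across v@10): 4 holes -> [(0, 8), (0, 11), (1, 8), (1, 11)]
Unfold 3 (reflect across v@12): 8 holes -> [(0, 8), (0, 11), (0, 12), (0, 15), (1, 8), (1, 11), (1, 12), (1, 15)]
Unfold 4 (reflect across v@8): 16 holes -> [(0, 0), (0, 3), (0, 4), (0, 7), (0, 8), (0, 11), (0, 12), (0, 15), (1, 0), (1, 3), (1, 4), (1, 7), (1, 8), (1, 11), (1, 12), (1, 15)]
Unfold 5 (reflect across h@2): 32 holes -> [(0, 0), (0, 3), (0, 4), (0, 7), (0, 8), (0, 11), (0, 12), (0, 15), (1, 0), (1, 3), (1, 4), (1, 7), (1, 8), (1, 11), (1, 12), (1, 15), (2, 0), (2, 3), (2, 4), (2, 7), (2, 8), (2, 11), (2, 12), (2, 15), (3, 0), (3, 3), (3, 4), (3, 7), (3, 8), (3, 11), (3, 12), (3, 15)]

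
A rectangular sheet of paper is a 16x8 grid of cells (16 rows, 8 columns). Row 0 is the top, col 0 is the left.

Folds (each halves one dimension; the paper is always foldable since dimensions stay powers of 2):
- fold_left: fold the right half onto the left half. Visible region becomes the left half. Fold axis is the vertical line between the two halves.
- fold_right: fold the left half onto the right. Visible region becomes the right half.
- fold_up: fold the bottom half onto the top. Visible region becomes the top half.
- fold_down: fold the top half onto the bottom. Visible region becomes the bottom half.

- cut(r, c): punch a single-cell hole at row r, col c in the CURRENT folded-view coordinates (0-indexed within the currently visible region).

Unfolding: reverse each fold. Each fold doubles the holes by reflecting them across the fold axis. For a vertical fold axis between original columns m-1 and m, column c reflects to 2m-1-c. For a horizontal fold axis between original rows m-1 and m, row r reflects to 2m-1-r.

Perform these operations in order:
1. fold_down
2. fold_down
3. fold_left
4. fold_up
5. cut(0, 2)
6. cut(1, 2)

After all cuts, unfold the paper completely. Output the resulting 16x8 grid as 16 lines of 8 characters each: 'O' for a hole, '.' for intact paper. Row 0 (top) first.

Answer: ..O..O..
..O..O..
..O..O..
..O..O..
..O..O..
..O..O..
..O..O..
..O..O..
..O..O..
..O..O..
..O..O..
..O..O..
..O..O..
..O..O..
..O..O..
..O..O..

Derivation:
Op 1 fold_down: fold axis h@8; visible region now rows[8,16) x cols[0,8) = 8x8
Op 2 fold_down: fold axis h@12; visible region now rows[12,16) x cols[0,8) = 4x8
Op 3 fold_left: fold axis v@4; visible region now rows[12,16) x cols[0,4) = 4x4
Op 4 fold_up: fold axis h@14; visible region now rows[12,14) x cols[0,4) = 2x4
Op 5 cut(0, 2): punch at orig (12,2); cuts so far [(12, 2)]; region rows[12,14) x cols[0,4) = 2x4
Op 6 cut(1, 2): punch at orig (13,2); cuts so far [(12, 2), (13, 2)]; region rows[12,14) x cols[0,4) = 2x4
Unfold 1 (reflect across h@14): 4 holes -> [(12, 2), (13, 2), (14, 2), (15, 2)]
Unfold 2 (reflect across v@4): 8 holes -> [(12, 2), (12, 5), (13, 2), (13, 5), (14, 2), (14, 5), (15, 2), (15, 5)]
Unfold 3 (reflect across h@12): 16 holes -> [(8, 2), (8, 5), (9, 2), (9, 5), (10, 2), (10, 5), (11, 2), (11, 5), (12, 2), (12, 5), (13, 2), (13, 5), (14, 2), (14, 5), (15, 2), (15, 5)]
Unfold 4 (reflect across h@8): 32 holes -> [(0, 2), (0, 5), (1, 2), (1, 5), (2, 2), (2, 5), (3, 2), (3, 5), (4, 2), (4, 5), (5, 2), (5, 5), (6, 2), (6, 5), (7, 2), (7, 5), (8, 2), (8, 5), (9, 2), (9, 5), (10, 2), (10, 5), (11, 2), (11, 5), (12, 2), (12, 5), (13, 2), (13, 5), (14, 2), (14, 5), (15, 2), (15, 5)]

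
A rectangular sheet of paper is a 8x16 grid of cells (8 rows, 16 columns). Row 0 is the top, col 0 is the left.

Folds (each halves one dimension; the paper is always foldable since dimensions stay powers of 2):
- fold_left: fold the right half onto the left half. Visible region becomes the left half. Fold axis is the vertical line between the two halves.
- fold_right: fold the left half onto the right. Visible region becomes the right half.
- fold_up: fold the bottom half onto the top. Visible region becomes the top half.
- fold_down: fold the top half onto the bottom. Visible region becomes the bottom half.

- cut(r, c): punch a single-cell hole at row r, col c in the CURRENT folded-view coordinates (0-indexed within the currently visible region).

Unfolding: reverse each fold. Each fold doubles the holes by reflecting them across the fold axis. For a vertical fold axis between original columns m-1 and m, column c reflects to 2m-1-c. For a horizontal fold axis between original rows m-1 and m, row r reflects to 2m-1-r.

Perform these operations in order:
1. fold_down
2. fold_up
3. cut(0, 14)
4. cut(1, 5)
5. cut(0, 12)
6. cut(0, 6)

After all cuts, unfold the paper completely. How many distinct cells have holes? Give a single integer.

Op 1 fold_down: fold axis h@4; visible region now rows[4,8) x cols[0,16) = 4x16
Op 2 fold_up: fold axis h@6; visible region now rows[4,6) x cols[0,16) = 2x16
Op 3 cut(0, 14): punch at orig (4,14); cuts so far [(4, 14)]; region rows[4,6) x cols[0,16) = 2x16
Op 4 cut(1, 5): punch at orig (5,5); cuts so far [(4, 14), (5, 5)]; region rows[4,6) x cols[0,16) = 2x16
Op 5 cut(0, 12): punch at orig (4,12); cuts so far [(4, 12), (4, 14), (5, 5)]; region rows[4,6) x cols[0,16) = 2x16
Op 6 cut(0, 6): punch at orig (4,6); cuts so far [(4, 6), (4, 12), (4, 14), (5, 5)]; region rows[4,6) x cols[0,16) = 2x16
Unfold 1 (reflect across h@6): 8 holes -> [(4, 6), (4, 12), (4, 14), (5, 5), (6, 5), (7, 6), (7, 12), (7, 14)]
Unfold 2 (reflect across h@4): 16 holes -> [(0, 6), (0, 12), (0, 14), (1, 5), (2, 5), (3, 6), (3, 12), (3, 14), (4, 6), (4, 12), (4, 14), (5, 5), (6, 5), (7, 6), (7, 12), (7, 14)]

Answer: 16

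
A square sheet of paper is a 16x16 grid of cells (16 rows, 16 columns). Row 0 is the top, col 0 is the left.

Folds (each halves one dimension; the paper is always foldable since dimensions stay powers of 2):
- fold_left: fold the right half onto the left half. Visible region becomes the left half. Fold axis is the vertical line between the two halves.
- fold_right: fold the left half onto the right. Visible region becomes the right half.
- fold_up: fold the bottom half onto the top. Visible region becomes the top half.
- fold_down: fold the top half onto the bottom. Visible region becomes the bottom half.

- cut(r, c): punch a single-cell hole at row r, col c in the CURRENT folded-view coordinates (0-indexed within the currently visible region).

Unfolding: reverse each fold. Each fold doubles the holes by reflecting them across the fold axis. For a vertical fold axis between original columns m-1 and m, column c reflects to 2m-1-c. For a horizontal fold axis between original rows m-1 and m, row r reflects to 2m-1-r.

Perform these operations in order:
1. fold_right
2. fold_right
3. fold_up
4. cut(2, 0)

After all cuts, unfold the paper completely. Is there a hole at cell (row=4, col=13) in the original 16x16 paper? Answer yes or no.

Op 1 fold_right: fold axis v@8; visible region now rows[0,16) x cols[8,16) = 16x8
Op 2 fold_right: fold axis v@12; visible region now rows[0,16) x cols[12,16) = 16x4
Op 3 fold_up: fold axis h@8; visible region now rows[0,8) x cols[12,16) = 8x4
Op 4 cut(2, 0): punch at orig (2,12); cuts so far [(2, 12)]; region rows[0,8) x cols[12,16) = 8x4
Unfold 1 (reflect across h@8): 2 holes -> [(2, 12), (13, 12)]
Unfold 2 (reflect across v@12): 4 holes -> [(2, 11), (2, 12), (13, 11), (13, 12)]
Unfold 3 (reflect across v@8): 8 holes -> [(2, 3), (2, 4), (2, 11), (2, 12), (13, 3), (13, 4), (13, 11), (13, 12)]
Holes: [(2, 3), (2, 4), (2, 11), (2, 12), (13, 3), (13, 4), (13, 11), (13, 12)]

Answer: no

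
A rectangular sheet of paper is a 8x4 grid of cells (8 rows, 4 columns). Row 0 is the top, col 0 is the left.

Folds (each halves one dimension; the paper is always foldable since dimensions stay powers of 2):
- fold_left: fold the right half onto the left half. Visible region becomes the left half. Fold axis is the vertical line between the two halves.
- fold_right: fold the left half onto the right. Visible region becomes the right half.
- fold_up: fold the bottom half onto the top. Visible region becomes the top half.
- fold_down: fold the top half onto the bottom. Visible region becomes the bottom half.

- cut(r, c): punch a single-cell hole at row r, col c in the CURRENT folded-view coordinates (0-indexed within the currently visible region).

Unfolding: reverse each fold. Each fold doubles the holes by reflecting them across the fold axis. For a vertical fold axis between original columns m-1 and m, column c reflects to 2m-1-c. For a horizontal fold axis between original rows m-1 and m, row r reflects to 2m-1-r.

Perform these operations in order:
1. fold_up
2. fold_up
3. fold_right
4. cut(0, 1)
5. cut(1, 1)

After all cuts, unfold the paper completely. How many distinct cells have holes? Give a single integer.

Op 1 fold_up: fold axis h@4; visible region now rows[0,4) x cols[0,4) = 4x4
Op 2 fold_up: fold axis h@2; visible region now rows[0,2) x cols[0,4) = 2x4
Op 3 fold_right: fold axis v@2; visible region now rows[0,2) x cols[2,4) = 2x2
Op 4 cut(0, 1): punch at orig (0,3); cuts so far [(0, 3)]; region rows[0,2) x cols[2,4) = 2x2
Op 5 cut(1, 1): punch at orig (1,3); cuts so far [(0, 3), (1, 3)]; region rows[0,2) x cols[2,4) = 2x2
Unfold 1 (reflect across v@2): 4 holes -> [(0, 0), (0, 3), (1, 0), (1, 3)]
Unfold 2 (reflect across h@2): 8 holes -> [(0, 0), (0, 3), (1, 0), (1, 3), (2, 0), (2, 3), (3, 0), (3, 3)]
Unfold 3 (reflect across h@4): 16 holes -> [(0, 0), (0, 3), (1, 0), (1, 3), (2, 0), (2, 3), (3, 0), (3, 3), (4, 0), (4, 3), (5, 0), (5, 3), (6, 0), (6, 3), (7, 0), (7, 3)]

Answer: 16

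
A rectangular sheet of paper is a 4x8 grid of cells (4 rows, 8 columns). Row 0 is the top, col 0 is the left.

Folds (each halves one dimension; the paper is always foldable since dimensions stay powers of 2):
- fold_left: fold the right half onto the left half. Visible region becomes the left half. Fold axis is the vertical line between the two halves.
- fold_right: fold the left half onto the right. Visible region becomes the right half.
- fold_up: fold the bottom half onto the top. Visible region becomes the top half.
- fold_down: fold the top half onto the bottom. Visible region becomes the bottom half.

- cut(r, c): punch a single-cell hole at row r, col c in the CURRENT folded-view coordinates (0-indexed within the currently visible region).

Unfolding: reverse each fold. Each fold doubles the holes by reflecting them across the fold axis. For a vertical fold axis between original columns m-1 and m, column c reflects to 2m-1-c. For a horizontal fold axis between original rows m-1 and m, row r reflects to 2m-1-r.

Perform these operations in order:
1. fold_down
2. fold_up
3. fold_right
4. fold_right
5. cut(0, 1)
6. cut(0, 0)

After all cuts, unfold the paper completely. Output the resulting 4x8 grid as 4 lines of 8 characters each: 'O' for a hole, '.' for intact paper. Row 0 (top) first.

Answer: OOOOOOOO
OOOOOOOO
OOOOOOOO
OOOOOOOO

Derivation:
Op 1 fold_down: fold axis h@2; visible region now rows[2,4) x cols[0,8) = 2x8
Op 2 fold_up: fold axis h@3; visible region now rows[2,3) x cols[0,8) = 1x8
Op 3 fold_right: fold axis v@4; visible region now rows[2,3) x cols[4,8) = 1x4
Op 4 fold_right: fold axis v@6; visible region now rows[2,3) x cols[6,8) = 1x2
Op 5 cut(0, 1): punch at orig (2,7); cuts so far [(2, 7)]; region rows[2,3) x cols[6,8) = 1x2
Op 6 cut(0, 0): punch at orig (2,6); cuts so far [(2, 6), (2, 7)]; region rows[2,3) x cols[6,8) = 1x2
Unfold 1 (reflect across v@6): 4 holes -> [(2, 4), (2, 5), (2, 6), (2, 7)]
Unfold 2 (reflect across v@4): 8 holes -> [(2, 0), (2, 1), (2, 2), (2, 3), (2, 4), (2, 5), (2, 6), (2, 7)]
Unfold 3 (reflect across h@3): 16 holes -> [(2, 0), (2, 1), (2, 2), (2, 3), (2, 4), (2, 5), (2, 6), (2, 7), (3, 0), (3, 1), (3, 2), (3, 3), (3, 4), (3, 5), (3, 6), (3, 7)]
Unfold 4 (reflect across h@2): 32 holes -> [(0, 0), (0, 1), (0, 2), (0, 3), (0, 4), (0, 5), (0, 6), (0, 7), (1, 0), (1, 1), (1, 2), (1, 3), (1, 4), (1, 5), (1, 6), (1, 7), (2, 0), (2, 1), (2, 2), (2, 3), (2, 4), (2, 5), (2, 6), (2, 7), (3, 0), (3, 1), (3, 2), (3, 3), (3, 4), (3, 5), (3, 6), (3, 7)]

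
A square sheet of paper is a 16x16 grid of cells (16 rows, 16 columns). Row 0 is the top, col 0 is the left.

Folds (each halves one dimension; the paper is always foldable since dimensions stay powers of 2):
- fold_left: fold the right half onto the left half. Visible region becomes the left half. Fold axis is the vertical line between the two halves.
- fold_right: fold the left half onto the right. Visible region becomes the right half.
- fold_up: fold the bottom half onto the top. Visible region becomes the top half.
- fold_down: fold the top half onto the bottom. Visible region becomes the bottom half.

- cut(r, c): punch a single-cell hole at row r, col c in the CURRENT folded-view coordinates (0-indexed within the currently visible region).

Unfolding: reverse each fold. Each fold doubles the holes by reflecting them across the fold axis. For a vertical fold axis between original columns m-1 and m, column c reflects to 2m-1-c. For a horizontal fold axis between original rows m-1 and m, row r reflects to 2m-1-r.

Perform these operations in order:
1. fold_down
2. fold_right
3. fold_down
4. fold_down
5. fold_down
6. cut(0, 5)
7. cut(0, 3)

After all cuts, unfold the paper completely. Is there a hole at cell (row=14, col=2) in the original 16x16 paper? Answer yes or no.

Op 1 fold_down: fold axis h@8; visible region now rows[8,16) x cols[0,16) = 8x16
Op 2 fold_right: fold axis v@8; visible region now rows[8,16) x cols[8,16) = 8x8
Op 3 fold_down: fold axis h@12; visible region now rows[12,16) x cols[8,16) = 4x8
Op 4 fold_down: fold axis h@14; visible region now rows[14,16) x cols[8,16) = 2x8
Op 5 fold_down: fold axis h@15; visible region now rows[15,16) x cols[8,16) = 1x8
Op 6 cut(0, 5): punch at orig (15,13); cuts so far [(15, 13)]; region rows[15,16) x cols[8,16) = 1x8
Op 7 cut(0, 3): punch at orig (15,11); cuts so far [(15, 11), (15, 13)]; region rows[15,16) x cols[8,16) = 1x8
Unfold 1 (reflect across h@15): 4 holes -> [(14, 11), (14, 13), (15, 11), (15, 13)]
Unfold 2 (reflect across h@14): 8 holes -> [(12, 11), (12, 13), (13, 11), (13, 13), (14, 11), (14, 13), (15, 11), (15, 13)]
Unfold 3 (reflect across h@12): 16 holes -> [(8, 11), (8, 13), (9, 11), (9, 13), (10, 11), (10, 13), (11, 11), (11, 13), (12, 11), (12, 13), (13, 11), (13, 13), (14, 11), (14, 13), (15, 11), (15, 13)]
Unfold 4 (reflect across v@8): 32 holes -> [(8, 2), (8, 4), (8, 11), (8, 13), (9, 2), (9, 4), (9, 11), (9, 13), (10, 2), (10, 4), (10, 11), (10, 13), (11, 2), (11, 4), (11, 11), (11, 13), (12, 2), (12, 4), (12, 11), (12, 13), (13, 2), (13, 4), (13, 11), (13, 13), (14, 2), (14, 4), (14, 11), (14, 13), (15, 2), (15, 4), (15, 11), (15, 13)]
Unfold 5 (reflect across h@8): 64 holes -> [(0, 2), (0, 4), (0, 11), (0, 13), (1, 2), (1, 4), (1, 11), (1, 13), (2, 2), (2, 4), (2, 11), (2, 13), (3, 2), (3, 4), (3, 11), (3, 13), (4, 2), (4, 4), (4, 11), (4, 13), (5, 2), (5, 4), (5, 11), (5, 13), (6, 2), (6, 4), (6, 11), (6, 13), (7, 2), (7, 4), (7, 11), (7, 13), (8, 2), (8, 4), (8, 11), (8, 13), (9, 2), (9, 4), (9, 11), (9, 13), (10, 2), (10, 4), (10, 11), (10, 13), (11, 2), (11, 4), (11, 11), (11, 13), (12, 2), (12, 4), (12, 11), (12, 13), (13, 2), (13, 4), (13, 11), (13, 13), (14, 2), (14, 4), (14, 11), (14, 13), (15, 2), (15, 4), (15, 11), (15, 13)]
Holes: [(0, 2), (0, 4), (0, 11), (0, 13), (1, 2), (1, 4), (1, 11), (1, 13), (2, 2), (2, 4), (2, 11), (2, 13), (3, 2), (3, 4), (3, 11), (3, 13), (4, 2), (4, 4), (4, 11), (4, 13), (5, 2), (5, 4), (5, 11), (5, 13), (6, 2), (6, 4), (6, 11), (6, 13), (7, 2), (7, 4), (7, 11), (7, 13), (8, 2), (8, 4), (8, 11), (8, 13), (9, 2), (9, 4), (9, 11), (9, 13), (10, 2), (10, 4), (10, 11), (10, 13), (11, 2), (11, 4), (11, 11), (11, 13), (12, 2), (12, 4), (12, 11), (12, 13), (13, 2), (13, 4), (13, 11), (13, 13), (14, 2), (14, 4), (14, 11), (14, 13), (15, 2), (15, 4), (15, 11), (15, 13)]

Answer: yes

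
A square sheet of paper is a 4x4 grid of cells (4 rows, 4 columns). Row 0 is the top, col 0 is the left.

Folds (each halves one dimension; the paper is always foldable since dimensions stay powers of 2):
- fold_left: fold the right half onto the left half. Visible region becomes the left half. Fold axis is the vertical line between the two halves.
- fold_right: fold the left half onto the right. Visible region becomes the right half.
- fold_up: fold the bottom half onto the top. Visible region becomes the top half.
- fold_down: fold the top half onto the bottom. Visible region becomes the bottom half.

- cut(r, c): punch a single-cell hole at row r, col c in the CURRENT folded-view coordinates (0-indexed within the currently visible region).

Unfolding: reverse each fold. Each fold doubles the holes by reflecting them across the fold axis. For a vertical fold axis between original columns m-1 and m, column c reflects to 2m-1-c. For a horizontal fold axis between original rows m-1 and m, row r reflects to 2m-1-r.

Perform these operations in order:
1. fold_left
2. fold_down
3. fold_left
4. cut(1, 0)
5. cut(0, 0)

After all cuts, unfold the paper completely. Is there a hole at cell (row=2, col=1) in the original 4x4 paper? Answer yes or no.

Op 1 fold_left: fold axis v@2; visible region now rows[0,4) x cols[0,2) = 4x2
Op 2 fold_down: fold axis h@2; visible region now rows[2,4) x cols[0,2) = 2x2
Op 3 fold_left: fold axis v@1; visible region now rows[2,4) x cols[0,1) = 2x1
Op 4 cut(1, 0): punch at orig (3,0); cuts so far [(3, 0)]; region rows[2,4) x cols[0,1) = 2x1
Op 5 cut(0, 0): punch at orig (2,0); cuts so far [(2, 0), (3, 0)]; region rows[2,4) x cols[0,1) = 2x1
Unfold 1 (reflect across v@1): 4 holes -> [(2, 0), (2, 1), (3, 0), (3, 1)]
Unfold 2 (reflect across h@2): 8 holes -> [(0, 0), (0, 1), (1, 0), (1, 1), (2, 0), (2, 1), (3, 0), (3, 1)]
Unfold 3 (reflect across v@2): 16 holes -> [(0, 0), (0, 1), (0, 2), (0, 3), (1, 0), (1, 1), (1, 2), (1, 3), (2, 0), (2, 1), (2, 2), (2, 3), (3, 0), (3, 1), (3, 2), (3, 3)]
Holes: [(0, 0), (0, 1), (0, 2), (0, 3), (1, 0), (1, 1), (1, 2), (1, 3), (2, 0), (2, 1), (2, 2), (2, 3), (3, 0), (3, 1), (3, 2), (3, 3)]

Answer: yes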